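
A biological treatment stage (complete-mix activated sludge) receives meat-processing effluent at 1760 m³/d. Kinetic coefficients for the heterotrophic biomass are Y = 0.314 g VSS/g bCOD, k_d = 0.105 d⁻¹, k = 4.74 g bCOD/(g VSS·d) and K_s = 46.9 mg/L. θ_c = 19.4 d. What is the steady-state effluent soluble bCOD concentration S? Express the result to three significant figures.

S ≈ 5.51 mg/L

Effluent substrate depends only on kinetics and SRT: S = K_s(1 + k_d θ_c) / [θ_c(Yk − k_d) − 1] = 46.9 × (1 + 0.105 × 19.4) / [19.4 × (0.314 × 4.74 − 0.105) − 1] = 142.4 / 25.84 = 5.513 mg/L.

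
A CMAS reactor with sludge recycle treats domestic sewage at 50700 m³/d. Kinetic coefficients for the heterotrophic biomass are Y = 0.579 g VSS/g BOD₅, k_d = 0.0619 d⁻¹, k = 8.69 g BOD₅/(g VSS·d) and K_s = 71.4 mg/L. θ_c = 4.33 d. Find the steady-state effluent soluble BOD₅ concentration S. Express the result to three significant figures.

S ≈ 4.41 mg/L

For a completely mixed reactor with recycle the Lawrence–McCarty relation gives S = K_s·(1 + k_d·θ_c) / [θ_c·(Y·k − k_d) − 1] = 71.4 × (1 + 0.0619 × 4.33) / [4.33 × (0.579 × 8.69 − 0.0619) − 1] = 90.54 / 20.52 = 4.412 mg/L.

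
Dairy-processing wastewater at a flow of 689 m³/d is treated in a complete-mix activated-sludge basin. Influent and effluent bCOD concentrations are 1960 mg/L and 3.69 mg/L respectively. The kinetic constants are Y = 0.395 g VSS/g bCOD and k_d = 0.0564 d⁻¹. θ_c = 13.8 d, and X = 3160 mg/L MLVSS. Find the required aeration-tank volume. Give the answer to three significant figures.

Rearranging the biomass balance for a CMAS with decay, V = Y·Q·ΔS·θ_c / [X·(1+k_d θ_c)] = 0.395 × 689 × (1960 − 3.69) × 13.8 / [3160 × (1 + 0.0564 × 13.8)] = 7.35×10^6 / 5619 = 1307 m³.

V ≈ 1310 m³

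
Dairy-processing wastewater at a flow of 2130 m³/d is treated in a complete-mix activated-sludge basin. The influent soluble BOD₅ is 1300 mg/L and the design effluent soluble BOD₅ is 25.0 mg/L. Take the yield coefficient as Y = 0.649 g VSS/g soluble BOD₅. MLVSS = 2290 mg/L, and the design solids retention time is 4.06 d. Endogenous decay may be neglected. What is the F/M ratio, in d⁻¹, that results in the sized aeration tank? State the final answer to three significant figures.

F/M ≈ 0.387 d⁻¹

Biomass mass balance (decay neglected): V·X = Y·Q·(S₀ − S)·θ_c, so V = 0.649 × 2130 × (1300 − 25.0) × 4.06 / 2290 = 3125 m³.
F/M = Q·S₀ / (V·X) = 2130 × 1300 / (3125 × 2290) = 0.3870 g soluble BOD₅·(g VSS·d)⁻¹.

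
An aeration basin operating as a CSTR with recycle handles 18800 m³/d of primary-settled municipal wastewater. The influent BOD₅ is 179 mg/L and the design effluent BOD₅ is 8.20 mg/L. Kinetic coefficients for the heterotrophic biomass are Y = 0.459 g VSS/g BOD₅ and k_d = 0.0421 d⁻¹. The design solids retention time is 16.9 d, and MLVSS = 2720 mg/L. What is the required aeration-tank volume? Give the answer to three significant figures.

Rearranging the biomass balance for a CMAS with decay, V = Y·Q·ΔS·θ_c / [X·(1+k_d θ_c)] = 0.459 × 18800 × (179 − 8.20) × 16.9 / [2720 × (1 + 0.0421 × 16.9)] = 2.49×10^7 / 4655 = 5351 m³.

V ≈ 5350 m³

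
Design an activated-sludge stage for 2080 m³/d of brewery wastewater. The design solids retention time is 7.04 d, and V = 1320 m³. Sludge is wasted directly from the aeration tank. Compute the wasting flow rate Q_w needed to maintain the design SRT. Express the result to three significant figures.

With mixed-liquor wasting, θ_c = V/Q_w, so Q_w = V/θ_c = 1320/7.04 = 187.5 m³/d.

Q_w ≈ 188 m³/d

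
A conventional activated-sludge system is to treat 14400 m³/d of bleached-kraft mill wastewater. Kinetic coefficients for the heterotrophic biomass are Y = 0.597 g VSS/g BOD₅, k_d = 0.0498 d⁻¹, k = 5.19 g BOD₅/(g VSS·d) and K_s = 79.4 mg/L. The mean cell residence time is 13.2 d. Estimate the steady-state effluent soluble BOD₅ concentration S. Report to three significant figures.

S ≈ 3.35 mg/L

From the Monod/SRT balance for a CMAS, S = K_s·(1+k_d θ_c)/[θ_c·(Y k − k_d) − 1] = 79.4 × (1 + 0.0498 × 13.2) / [13.2 × (0.597 × 5.19 − 0.0498) − 1] = 131.6 / 39.24 = 3.353 mg/L.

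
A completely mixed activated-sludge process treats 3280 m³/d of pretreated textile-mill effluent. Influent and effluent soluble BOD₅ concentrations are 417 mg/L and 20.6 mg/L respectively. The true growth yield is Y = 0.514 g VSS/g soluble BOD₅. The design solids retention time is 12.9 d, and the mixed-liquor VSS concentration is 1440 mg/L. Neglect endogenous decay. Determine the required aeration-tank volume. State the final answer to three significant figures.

V ≈ 5990 m³

With k_d = 0 the design equation reduces to V = Y Q (S₀−S) θ_c / X = 0.514 × 3280 × (417 − 20.6) × 12.9 / 1440 = 5987 m³.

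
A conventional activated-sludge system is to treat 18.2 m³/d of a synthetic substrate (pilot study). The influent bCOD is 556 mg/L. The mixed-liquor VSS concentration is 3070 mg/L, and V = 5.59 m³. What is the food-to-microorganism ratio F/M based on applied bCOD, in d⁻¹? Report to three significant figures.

F/M ≈ 0.590 d⁻¹

F/M = Q·S₀ / (V·X) = 18.2 × 556 / (5.590 × 3070) = 0.5897 g bCOD·(g VSS·d)⁻¹.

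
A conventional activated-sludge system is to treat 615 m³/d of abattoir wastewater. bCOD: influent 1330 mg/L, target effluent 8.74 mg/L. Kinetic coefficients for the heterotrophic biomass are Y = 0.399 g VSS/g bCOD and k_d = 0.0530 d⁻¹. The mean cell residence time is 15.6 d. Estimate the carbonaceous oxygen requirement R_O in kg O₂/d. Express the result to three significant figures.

The observed yield is Y_obs = Y/(1 + k_d·θ_c) = 0.399 / (1 + 0.0530 × 15.6) = 0.399 / 1.827 = 0.2184 g VSS per g bCOD removed.
Q·(S₀ − S) = 615 × (1330 − 8.74) × 10⁻³ = 812.6 kg/d removed.
Biomass synthesised: P_X = Y_obs × 812.6 = 177.5 kg VSS/d.
Carbonaceous O₂ demand = substrate oxidised − cell-mass equivalent = 812.6 − 1.42 × 177.5 = 560.6 kg O₂/d.

R_O ≈ 561 kg O₂/d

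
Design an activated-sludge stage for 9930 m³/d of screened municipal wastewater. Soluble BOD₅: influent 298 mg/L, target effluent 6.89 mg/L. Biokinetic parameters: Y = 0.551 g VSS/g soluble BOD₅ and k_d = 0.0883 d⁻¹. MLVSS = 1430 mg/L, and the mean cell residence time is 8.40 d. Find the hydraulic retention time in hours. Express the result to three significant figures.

τ ≈ 13.0 h

Steady-state biomass mass balance: V·X·(1 + k_d·θ_c) = Y·Q·(S₀ − S)·θ_c, so V = 0.551 × 9930 × (298 − 6.89) × 8.40 / [1430 × (1 + 0.0883 × 8.40)] = 1.34×10^7 / 2491 = 5372 m³.
HRT = V/Q = 5372 m³ / 9930 m³·d⁻¹ = 0.5410 d × 24 = 12.98 h.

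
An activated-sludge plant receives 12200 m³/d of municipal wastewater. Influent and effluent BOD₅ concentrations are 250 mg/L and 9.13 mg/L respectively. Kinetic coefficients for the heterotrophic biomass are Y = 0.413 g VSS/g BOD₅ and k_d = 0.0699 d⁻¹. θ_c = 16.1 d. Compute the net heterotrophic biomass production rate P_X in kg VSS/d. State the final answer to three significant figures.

Correct the yield for decay: Y_obs = Y/(1 + k_d θ_c) = 0.413 / (1 + 0.0699 × 16.1) = 0.413 / 2.125 = 0.1943.
Q·(S₀ − S) = 12200 × (250 − 9.13) × 10⁻³ = 2939 kg/d removed.
So the net sludge growth is P_X = 0.1943 × 2939 = 571.0 kg VSS/d.

P_X ≈ 571 kg VSS/d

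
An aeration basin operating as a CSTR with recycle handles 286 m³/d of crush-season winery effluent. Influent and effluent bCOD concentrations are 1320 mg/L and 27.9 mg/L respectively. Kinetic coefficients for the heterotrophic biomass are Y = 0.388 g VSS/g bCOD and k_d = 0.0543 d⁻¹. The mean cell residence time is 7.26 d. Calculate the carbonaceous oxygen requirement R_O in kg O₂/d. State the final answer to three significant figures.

Y_obs = Y / (1 + k_d θ_c) = 0.388 / (1 + 0.0543 × 7.26) = 0.388 / 1.394 = 0.2783.
ΔS = 1320 − 27.9 = 1292 mg/L, so the substrate removal rate is 286 × 1292/1000 = 369.5 kg bCOD/d.
P_X = Y_obs·Q·(S₀ − S) = 0.2783 × 369.5 = 102.8 kg VSS/d.
R_O = Q·(S₀ − S) − 1.42·P_X = 369.5 − 1.42 × 102.8 = 223.5 kg O₂/d.

R_O ≈ 224 kg O₂/d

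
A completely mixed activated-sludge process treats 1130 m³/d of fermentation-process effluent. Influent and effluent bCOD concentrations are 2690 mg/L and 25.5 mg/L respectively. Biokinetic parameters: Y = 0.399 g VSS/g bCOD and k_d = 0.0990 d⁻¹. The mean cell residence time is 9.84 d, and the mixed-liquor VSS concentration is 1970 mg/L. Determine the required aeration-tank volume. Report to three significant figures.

Rearranging the biomass balance for a CMAS with decay, V = Y·Q·ΔS·θ_c / [X·(1+k_d θ_c)] = 0.399 × 1130 × (2690 − 25.5) × 9.84 / [1970 × (1 + 0.0990 × 9.84)] = 1.18×10^7 / 3889 = 3040 m³.

V ≈ 3040 m³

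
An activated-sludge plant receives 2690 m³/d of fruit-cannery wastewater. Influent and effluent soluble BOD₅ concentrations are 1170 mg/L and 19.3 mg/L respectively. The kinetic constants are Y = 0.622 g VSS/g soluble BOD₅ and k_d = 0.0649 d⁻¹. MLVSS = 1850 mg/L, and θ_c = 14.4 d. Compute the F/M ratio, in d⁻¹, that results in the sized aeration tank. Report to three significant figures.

Steady-state biomass mass balance: V·X·(1 + k_d·θ_c) = Y·Q·(S₀ − S)·θ_c, so V = 0.622 × 2690 × (1170 − 19.3) × 14.4 / [1850 × (1 + 0.0649 × 14.4)] = 2.77×10^7 / 3579 = 7747 m³.
F/M = Q·S₀ / (V·X) = 2690 × 1170 / (7747 × 1850) = 0.2196 g soluble BOD₅·(g VSS·d)⁻¹.

F/M ≈ 0.220 d⁻¹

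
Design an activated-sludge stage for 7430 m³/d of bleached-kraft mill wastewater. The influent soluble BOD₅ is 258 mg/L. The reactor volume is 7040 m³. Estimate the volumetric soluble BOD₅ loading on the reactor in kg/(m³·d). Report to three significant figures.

L_v = Q S₀ / V = 7430 × 258 × 10⁻³ / 7040 = 0.2723 kg/(m³·d).

L_v ≈ 0.272 kg soluble BOD₅/(m³·d)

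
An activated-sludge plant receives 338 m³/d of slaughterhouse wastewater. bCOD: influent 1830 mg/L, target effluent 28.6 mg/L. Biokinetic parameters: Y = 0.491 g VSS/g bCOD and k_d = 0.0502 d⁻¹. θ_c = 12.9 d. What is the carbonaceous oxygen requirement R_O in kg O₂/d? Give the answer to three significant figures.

Observed yield with endogenous decay: Y_obs = Y / (1 + k_d·θ_c) = 0.491 / (1 + 0.0502 × 12.9) = 0.491 / 1.648 = 0.2980 g VSS/g bCOD.
Substrate removed = Q·(S₀ − S) = 338 m³/d × (1830 − 28.6) g/m³ = 6.09×10^5 g/d = 608.9 kg/d.
P_X = Y_obs·Q·(S₀ − S) = 0.2980 × 608.9 = 181.5 kg VSS/d.
R_O = Q·(S₀ − S) − 1.42·P_X = 608.9 − 1.42 × 181.5 = 351.2 kg O₂/d.

R_O ≈ 351 kg O₂/d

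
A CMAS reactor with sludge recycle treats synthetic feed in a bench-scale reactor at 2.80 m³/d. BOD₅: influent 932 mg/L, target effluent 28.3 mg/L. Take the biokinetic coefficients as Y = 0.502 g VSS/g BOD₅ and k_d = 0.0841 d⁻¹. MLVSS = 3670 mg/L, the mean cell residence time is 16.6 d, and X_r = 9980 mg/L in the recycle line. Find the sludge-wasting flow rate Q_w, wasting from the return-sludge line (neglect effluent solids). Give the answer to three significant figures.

Q_w ≈ 0.0531 m³/d

Rearranging the biomass balance for a CMAS with decay, V = Y·Q·ΔS·θ_c / [X·(1+k_d θ_c)] = 0.502 × 2.80 × (932 − 28.3) × 16.6 / [3670 × (1 + 0.0841 × 16.6)] = 2.11×10^4 / 8794 = 2.398 m³.
Q_w = (V·X)/(θ_c X_r) = 2.398 × 3670 / (16.6 × 9980) = 0.05312 m³/d.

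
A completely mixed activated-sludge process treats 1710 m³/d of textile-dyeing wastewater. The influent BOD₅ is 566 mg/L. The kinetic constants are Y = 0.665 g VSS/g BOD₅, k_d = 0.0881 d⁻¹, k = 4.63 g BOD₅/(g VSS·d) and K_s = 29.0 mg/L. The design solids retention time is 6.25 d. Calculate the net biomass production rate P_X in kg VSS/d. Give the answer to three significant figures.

Effluent substrate depends only on kinetics and SRT: S = K_s(1 + k_d θ_c) / [θ_c(Yk − k_d) − 1] = 29.0 × (1 + 0.0881 × 6.25) / [6.25 × (0.665 × 4.63 − 0.0881) − 1] = 44.97 / 17.69 = 2.542 mg/L.
Y_obs = Y / (1 + k_d θ_c) = 0.665 / (1 + 0.0881 × 6.25) = 0.665 / 1.551 = 0.4289.
ΔS = 566 − 2.54 = 563.5 mg/L, so the substrate removal rate is 1710 × 563.5/1000 = 963.5 kg BOD₅/d.
Biomass produced: P_X = Y_obs·Q·ΔS = 0.4289 × 963.5 ≈ 413.2 kg VSS/d.

P_X ≈ 413 kg VSS/d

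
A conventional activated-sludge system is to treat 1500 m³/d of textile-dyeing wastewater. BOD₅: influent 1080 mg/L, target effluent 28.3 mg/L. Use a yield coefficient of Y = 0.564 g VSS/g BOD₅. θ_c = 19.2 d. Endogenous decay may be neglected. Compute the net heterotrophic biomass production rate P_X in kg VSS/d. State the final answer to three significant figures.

P_X ≈ 890 kg VSS/d

No decay correction is needed, so Y_obs = Y = 0.564.
Q·(S₀ − S) = 1500 × (1080 − 28.3) × 10⁻³ = 1578 kg/d removed.
Net biomass production P_X = Y_obs × Q·(S₀ − S) = 0.5640 × 1578 = 889.7 kg VSS/d.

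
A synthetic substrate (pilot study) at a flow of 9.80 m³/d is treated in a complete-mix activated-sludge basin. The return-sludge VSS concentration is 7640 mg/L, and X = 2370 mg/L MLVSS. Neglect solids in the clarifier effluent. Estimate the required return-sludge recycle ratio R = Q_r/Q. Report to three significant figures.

R = Q_r/Q = X/(X_r − X) = 2370 / (7640 − 2370) = 0.4497.

R ≈ 0.450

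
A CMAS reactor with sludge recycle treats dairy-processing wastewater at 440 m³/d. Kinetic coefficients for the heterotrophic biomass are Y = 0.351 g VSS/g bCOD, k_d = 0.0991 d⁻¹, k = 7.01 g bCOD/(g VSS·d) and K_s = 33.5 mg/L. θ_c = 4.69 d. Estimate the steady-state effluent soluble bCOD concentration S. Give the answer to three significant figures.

S ≈ 4.87 mg/L

From the Monod/SRT balance for a CMAS, S = K_s·(1+k_d θ_c)/[θ_c·(Y k − k_d) − 1] = 33.5 × (1 + 0.0991 × 4.69) / [4.69 × (0.351 × 7.01 − 0.0991) − 1] = 49.07 / 10.08 = 4.870 mg/L.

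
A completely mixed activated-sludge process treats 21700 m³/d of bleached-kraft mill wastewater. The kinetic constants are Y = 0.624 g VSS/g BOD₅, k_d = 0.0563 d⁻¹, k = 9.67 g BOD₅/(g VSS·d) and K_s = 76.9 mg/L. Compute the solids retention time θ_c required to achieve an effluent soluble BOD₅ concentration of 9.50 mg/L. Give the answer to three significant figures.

Specific growth rate at S = 9.50 mg/L: μ = YkS/(K_s+S) = 0.624·9.67·9.50/(76.9+9.50) = 0.6635 d⁻¹.
Then 1/θ_c = μ − k_d = 0.6635 − 0.0563 = 0.6072 d⁻¹, giving θ_c = 1.647 d.

θ_c ≈ 1.65 d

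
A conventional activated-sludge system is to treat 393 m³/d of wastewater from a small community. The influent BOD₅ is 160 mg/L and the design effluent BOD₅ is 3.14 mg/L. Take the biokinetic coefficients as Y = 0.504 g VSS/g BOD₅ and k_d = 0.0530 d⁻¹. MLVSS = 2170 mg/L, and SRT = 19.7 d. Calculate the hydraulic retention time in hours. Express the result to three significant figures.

τ ≈ 8.43 h

Steady-state biomass mass balance: V·X·(1 + k_d·θ_c) = Y·Q·(S₀ − S)·θ_c, so V = 0.504 × 393 × (160 − 3.14) × 19.7 / [2170 × (1 + 0.0530 × 19.7)] = 6.12×10^5 / 4436 = 138.0 m³.
HRT = V/Q = 138.0 m³ / 393 m³·d⁻¹ = 0.3511 d × 24 = 8.427 h.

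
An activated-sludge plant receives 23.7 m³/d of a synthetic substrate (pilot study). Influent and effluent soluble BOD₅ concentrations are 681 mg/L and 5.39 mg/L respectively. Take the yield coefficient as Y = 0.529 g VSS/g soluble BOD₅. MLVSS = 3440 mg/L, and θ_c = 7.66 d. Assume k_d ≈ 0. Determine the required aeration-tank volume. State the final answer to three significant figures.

V ≈ 18.9 m³

With k_d = 0 the design equation reduces to V = Y Q (S₀−S) θ_c / X = 0.529 × 23.7 × (681 − 5.39) × 7.66 / 3440 = 18.86 m³.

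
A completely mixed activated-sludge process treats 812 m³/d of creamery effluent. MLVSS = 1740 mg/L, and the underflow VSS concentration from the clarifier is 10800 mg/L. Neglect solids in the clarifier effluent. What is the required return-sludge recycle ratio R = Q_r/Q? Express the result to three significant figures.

R = Q_r/Q = X/(X_r − X) = 1740 / (10800 − 1740) = 0.1921.

R ≈ 0.192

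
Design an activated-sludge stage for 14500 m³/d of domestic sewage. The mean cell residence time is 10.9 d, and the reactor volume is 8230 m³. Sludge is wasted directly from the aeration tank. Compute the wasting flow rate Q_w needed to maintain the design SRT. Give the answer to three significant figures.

With mixed-liquor wasting, θ_c = V/Q_w, so Q_w = V/θ_c = 8230/10.9 = 755.0 m³/d.

Q_w ≈ 755 m³/d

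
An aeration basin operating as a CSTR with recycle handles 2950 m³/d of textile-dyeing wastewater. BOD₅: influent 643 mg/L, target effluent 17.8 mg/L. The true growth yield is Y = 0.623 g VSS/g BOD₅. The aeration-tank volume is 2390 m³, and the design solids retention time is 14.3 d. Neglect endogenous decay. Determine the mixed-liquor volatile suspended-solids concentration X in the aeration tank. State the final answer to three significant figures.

X = Y·Q·ΔS·θ_c / V = 0.623 × 2950 × (643 − 17.8) × 14.3 / 2390 = 6875 mg/L.

X ≈ 6870 mg/L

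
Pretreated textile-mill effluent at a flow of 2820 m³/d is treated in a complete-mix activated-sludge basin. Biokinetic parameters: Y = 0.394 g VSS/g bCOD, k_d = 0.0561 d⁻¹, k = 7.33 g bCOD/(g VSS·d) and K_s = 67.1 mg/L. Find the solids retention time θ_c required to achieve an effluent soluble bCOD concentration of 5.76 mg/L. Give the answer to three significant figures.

θ_c ≈ 5.81 d

Specific growth rate at S = 5.76 mg/L: μ = YkS/(K_s+S) = 0.394·7.33·5.76/(67.1+5.76) = 0.2283 d⁻¹.
1/θ_c = 0.2283 − 0.0561 = 0.1722 d⁻¹, so θ_c = 5.807 d.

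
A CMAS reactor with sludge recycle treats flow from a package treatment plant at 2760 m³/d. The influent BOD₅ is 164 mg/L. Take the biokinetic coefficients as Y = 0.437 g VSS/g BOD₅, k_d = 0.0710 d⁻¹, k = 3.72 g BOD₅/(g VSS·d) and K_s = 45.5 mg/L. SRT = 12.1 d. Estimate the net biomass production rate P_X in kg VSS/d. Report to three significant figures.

For a completely mixed reactor with recycle the Lawrence–McCarty relation gives S = K_s·(1 + k_d·θ_c) / [θ_c·(Y·k − k_d) − 1] = 45.5 × (1 + 0.0710 × 12.1) / [12.1 × (0.437 × 3.72 − 0.0710) − 1] = 84.59 / 17.81 = 4.749 mg/L.
Observed yield with endogenous decay: Y_obs = Y / (1 + k_d·θ_c) = 0.437 / (1 + 0.0710 × 12.1) = 0.437 / 1.859 = 0.2351 g VSS/g BOD₅.
Substrate removed = Q·(S₀ − S) = 2760 m³/d × (164 − 4.75) g/m³ = 4.4×10^5 g/d = 439.5 kg/d.
P_X = Y_obs · Q(S₀ − S) = 0.2351 × 439.5 = 103.3 kg VSS/d.

P_X ≈ 103 kg VSS/d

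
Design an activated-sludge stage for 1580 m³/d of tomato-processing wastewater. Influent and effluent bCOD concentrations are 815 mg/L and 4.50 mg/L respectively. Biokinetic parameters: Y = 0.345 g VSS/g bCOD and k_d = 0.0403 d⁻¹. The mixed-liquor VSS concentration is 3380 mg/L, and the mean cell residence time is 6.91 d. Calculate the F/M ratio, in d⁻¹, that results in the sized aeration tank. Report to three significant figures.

F/M ≈ 0.539 d⁻¹

Rearranging the biomass balance for a CMAS with decay, V = Y·Q·ΔS·θ_c / [X·(1+k_d θ_c)] = 0.345 × 1580 × (815 − 4.50) × 6.91 / [3380 × (1 + 0.0403 × 6.91)] = 3.05×10^6 / 4321 = 706.5 m³.
F/M = applied load / biomass = Q·S₀/(V·X) = 1580 × 815 / (706.5 × 3380) = 0.5393 d⁻¹.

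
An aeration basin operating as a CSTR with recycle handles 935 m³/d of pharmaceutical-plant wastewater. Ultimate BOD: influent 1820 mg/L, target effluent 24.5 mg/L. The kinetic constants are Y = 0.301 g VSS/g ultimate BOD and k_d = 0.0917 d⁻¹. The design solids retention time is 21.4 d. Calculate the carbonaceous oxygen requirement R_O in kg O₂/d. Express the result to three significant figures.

R_O ≈ 1440 kg O₂/d

Y_obs = Y / (1 + k_d θ_c) = 0.301 / (1 + 0.0917 × 21.4) = 0.301 / 2.962 = 0.1016.
Substrate removed = Q·(S₀ − S) = 935 m³/d × (1820 − 24.5) g/m³ = 1.68×10^6 g/d = 1679 kg/d.
Biomass synthesised: P_X = Y_obs × 1679 = 170.6 kg VSS/d.
R_O = Q·ΔS − 1.42 P_X = 1679 − 242.2 = 1437 kg O₂/d.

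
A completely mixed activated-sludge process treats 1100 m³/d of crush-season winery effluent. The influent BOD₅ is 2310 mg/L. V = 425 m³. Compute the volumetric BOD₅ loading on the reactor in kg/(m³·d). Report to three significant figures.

L_v ≈ 5.98 kg BOD₅/(m³·d)

Volumetric loading L_v = Q·S₀ / V = 1100 × 2310 g/m³ / 425.0 m³ = 5979 g/(m³·d) = 5.979 kg BOD₅/(m³·d).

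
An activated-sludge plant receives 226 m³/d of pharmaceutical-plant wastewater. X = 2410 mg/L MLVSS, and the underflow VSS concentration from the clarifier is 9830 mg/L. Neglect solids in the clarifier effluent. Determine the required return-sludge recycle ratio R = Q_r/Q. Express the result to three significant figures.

R ≈ 0.325

Solids balance on the clarifier gives (1+R)X = R·X_r, so R = X/(X_r − X) = 2410 / (9830 − 2410) = 0.3248.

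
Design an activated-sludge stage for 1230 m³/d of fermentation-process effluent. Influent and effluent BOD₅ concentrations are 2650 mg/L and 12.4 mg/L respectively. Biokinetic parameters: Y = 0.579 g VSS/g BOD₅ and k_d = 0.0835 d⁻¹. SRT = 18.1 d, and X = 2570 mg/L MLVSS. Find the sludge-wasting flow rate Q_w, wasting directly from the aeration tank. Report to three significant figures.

Q_w ≈ 291 m³/d

Rearranging the biomass balance for a CMAS with decay, V = Y·Q·ΔS·θ_c / [X·(1+k_d θ_c)] = 0.579 × 1230 × (2650 − 12.4) × 18.1 / [2570 × (1 + 0.0835 × 18.1)] = 3.4×10^7 / 6454 = 5268 m³.
For wasting at MLVSS concentration, Q_w = V/θ_c = 5268/18.1 = 291.0 m³/d.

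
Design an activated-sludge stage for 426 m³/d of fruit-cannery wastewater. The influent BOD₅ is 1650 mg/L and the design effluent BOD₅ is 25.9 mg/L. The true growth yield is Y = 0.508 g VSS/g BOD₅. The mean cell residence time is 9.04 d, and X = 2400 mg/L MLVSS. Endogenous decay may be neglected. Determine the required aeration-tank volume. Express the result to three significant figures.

V ≈ 1320 m³

With k_d = 0 the design equation reduces to V = Y Q (S₀−S) θ_c / X = 0.508 × 426 × (1650 − 25.9) × 9.04 / 2400 = 1324 m³.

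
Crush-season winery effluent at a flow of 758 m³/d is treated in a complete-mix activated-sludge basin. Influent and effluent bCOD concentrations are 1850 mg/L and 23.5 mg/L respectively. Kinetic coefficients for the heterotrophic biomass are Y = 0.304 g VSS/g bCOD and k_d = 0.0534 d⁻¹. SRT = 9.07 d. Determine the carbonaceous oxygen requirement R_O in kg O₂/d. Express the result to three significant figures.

R_O ≈ 982 kg O₂/d

Correct the yield for decay: Y_obs = Y/(1 + k_d θ_c) = 0.304 / (1 + 0.0534 × 9.07) = 0.304 / 1.484 = 0.2048.
Substrate removed = Q·(S₀ − S) = 758 m³/d × (1850 − 23.5) g/m³ = 1.38×10^6 g/d = 1384 kg/d.
Biomass synthesised: P_X = Y_obs × 1384 = 283.6 kg VSS/d.
R_O = Q·(S₀ − S) − 1.42·P_X = 1384 − 1.42 × 283.6 = 981.8 kg O₂/d.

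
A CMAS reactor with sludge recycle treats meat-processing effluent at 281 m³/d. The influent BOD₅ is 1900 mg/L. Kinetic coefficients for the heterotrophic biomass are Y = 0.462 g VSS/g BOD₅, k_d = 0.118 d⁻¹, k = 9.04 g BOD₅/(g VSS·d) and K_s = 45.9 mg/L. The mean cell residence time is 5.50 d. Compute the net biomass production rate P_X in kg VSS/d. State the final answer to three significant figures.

From the Monod/SRT balance for a CMAS, S = K_s·(1+k_d θ_c)/[θ_c·(Y k − k_d) − 1] = 45.9 × (1 + 0.118 × 5.50) / [5.50 × (0.462 × 9.04 − 0.118) − 1] = 75.69 / 21.32 = 3.550 mg/L.
Y_obs = Y / (1 + k_d θ_c) = 0.462 / (1 + 0.118 × 5.50) = 0.462 / 1.649 = 0.2802.
Mass of BOD₅ removed per day: Q(S₀ − S) = 281 × 1896 g/m³ = 532.9 kg/d.
So the net sludge growth is P_X = 0.2802 × 532.9 = 149.3 kg VSS/d.

P_X ≈ 149 kg VSS/d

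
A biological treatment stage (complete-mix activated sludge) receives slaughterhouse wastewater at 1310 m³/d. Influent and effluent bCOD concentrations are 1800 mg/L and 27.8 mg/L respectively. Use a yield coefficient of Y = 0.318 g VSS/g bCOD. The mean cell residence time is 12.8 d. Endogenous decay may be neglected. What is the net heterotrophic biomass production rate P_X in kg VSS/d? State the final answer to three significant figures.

P_X ≈ 738 kg VSS/d

With endogenous decay neglected, the observed yield equals the true yield: Y_obs = Y = 0.318 g VSS/g bCOD.
Substrate removed = Q·(S₀ − S) = 1310 m³/d × (1800 − 27.8) g/m³ = 2.32×10^6 g/d = 2322 kg/d.
P_X = Y_obs · Q(S₀ − S) = 0.3180 × 2322 = 738.3 kg VSS/d.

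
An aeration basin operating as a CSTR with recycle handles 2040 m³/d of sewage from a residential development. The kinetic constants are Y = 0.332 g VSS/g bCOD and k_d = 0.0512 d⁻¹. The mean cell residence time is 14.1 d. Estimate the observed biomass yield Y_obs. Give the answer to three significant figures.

Y_obs ≈ 0.193 g VSS/g bCOD

Y_obs = Y / (1 + k_d θ_c) = 0.332 / (1 + 0.0512 × 14.1) = 0.332 / 1.722 = 0.1928.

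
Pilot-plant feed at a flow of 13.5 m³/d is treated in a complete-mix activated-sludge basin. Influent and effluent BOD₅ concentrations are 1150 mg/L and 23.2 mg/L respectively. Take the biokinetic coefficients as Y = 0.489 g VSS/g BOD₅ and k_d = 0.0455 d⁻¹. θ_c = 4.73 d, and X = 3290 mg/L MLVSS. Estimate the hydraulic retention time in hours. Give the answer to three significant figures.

τ ≈ 15.6 h

From the SRT design equation V = Y Q (S₀−S) θ_c / [X (1 + k_d θ_c)] = 0.489 × 13.5 × (1150 − 23.2) × 4.73 / [3290 × (1 + 0.0455 × 4.73)] = 3.52×10^4 / 3998 = 8.800 m³.
Hydraulic retention time τ = V/Q = 8.800 / 13.5 = 0.6519 d = 15.65 h.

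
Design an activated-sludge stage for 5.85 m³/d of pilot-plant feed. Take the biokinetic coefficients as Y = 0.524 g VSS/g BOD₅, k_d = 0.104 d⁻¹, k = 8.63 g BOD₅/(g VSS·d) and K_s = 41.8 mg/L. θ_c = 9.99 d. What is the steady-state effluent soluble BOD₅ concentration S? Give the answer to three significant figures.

S ≈ 1.98 mg/L

For a completely mixed reactor with recycle the Lawrence–McCarty relation gives S = K_s·(1 + k_d·θ_c) / [θ_c·(Y·k − k_d) − 1] = 41.8 × (1 + 0.104 × 9.99) / [9.99 × (0.524 × 8.63 − 0.104) − 1] = 85.23 / 43.14 = 1.976 mg/L.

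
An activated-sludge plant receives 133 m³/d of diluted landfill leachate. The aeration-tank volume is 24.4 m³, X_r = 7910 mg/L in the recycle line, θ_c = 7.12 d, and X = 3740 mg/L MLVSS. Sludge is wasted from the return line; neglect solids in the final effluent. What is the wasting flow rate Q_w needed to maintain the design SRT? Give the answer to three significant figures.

Wasting from the return line (neglecting effluent solids): Q_w = V·X / (θ_c·X_r) = 24.40 × 3740 / (7.12 × 7910) = 1.620 m³/d.

Q_w ≈ 1.62 m³/d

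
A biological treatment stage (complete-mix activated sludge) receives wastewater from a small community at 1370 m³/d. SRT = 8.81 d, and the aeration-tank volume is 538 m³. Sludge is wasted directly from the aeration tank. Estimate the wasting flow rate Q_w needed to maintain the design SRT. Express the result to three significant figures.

With mixed-liquor wasting, θ_c = V/Q_w, so Q_w = V/θ_c = 538.0/8.81 = 61.07 m³/d.

Q_w ≈ 61.1 m³/d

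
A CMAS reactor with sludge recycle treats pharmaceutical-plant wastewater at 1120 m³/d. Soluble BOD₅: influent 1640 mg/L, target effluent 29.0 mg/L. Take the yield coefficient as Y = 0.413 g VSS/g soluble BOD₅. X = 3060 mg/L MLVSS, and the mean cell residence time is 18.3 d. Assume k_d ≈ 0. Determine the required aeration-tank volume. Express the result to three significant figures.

V ≈ 4460 m³

With k_d = 0 the design equation reduces to V = Y Q (S₀−S) θ_c / X = 0.413 × 1120 × (1640 − 29.0) × 18.3 / 3060 = 4456 m³.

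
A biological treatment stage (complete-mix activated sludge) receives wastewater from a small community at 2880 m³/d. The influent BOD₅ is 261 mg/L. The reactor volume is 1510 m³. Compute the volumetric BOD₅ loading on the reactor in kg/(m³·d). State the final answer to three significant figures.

L_v ≈ 0.498 kg BOD₅/(m³·d)

L_v = Q S₀ / V = 2880 × 261 × 10⁻³ / 1510 = 0.4978 kg/(m³·d).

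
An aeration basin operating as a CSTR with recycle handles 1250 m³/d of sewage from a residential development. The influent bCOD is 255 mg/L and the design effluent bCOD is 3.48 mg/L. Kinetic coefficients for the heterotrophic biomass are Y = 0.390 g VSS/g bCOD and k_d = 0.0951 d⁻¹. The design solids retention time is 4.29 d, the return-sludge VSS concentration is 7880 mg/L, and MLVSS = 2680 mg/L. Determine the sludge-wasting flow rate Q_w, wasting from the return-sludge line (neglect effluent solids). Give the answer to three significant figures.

Steady-state biomass mass balance: V·X·(1 + k_d·θ_c) = Y·Q·(S₀ − S)·θ_c, so V = 0.390 × 1250 × (255 − 3.48) × 4.29 / [2680 × (1 + 0.0951 × 4.29)] = 5.26×10^5 / 3773 = 139.4 m³.
Wasting from the return line (neglecting effluent solids): Q_w = V·X / (θ_c·X_r) = 139.4 × 2680 / (4.29 × 7880) = 11.05 m³/d.

Q_w ≈ 11.1 m³/d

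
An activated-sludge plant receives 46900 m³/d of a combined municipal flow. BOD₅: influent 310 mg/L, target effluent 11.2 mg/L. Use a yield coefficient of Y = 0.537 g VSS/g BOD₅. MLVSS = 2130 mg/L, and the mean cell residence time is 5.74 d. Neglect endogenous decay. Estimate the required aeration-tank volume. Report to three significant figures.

V ≈ 20300 m³

With k_d = 0 the design equation reduces to V = Y Q (S₀−S) θ_c / X = 0.537 × 46900 × (310 − 11.2) × 5.74 / 2130 = 20280 m³.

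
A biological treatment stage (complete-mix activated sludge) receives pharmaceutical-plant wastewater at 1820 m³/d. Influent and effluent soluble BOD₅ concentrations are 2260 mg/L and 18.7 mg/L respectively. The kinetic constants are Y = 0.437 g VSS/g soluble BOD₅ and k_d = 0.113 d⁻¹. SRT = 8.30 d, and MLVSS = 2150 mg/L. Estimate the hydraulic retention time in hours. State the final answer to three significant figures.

τ ≈ 46.8 h

Rearranging the biomass balance for a CMAS with decay, V = Y·Q·ΔS·θ_c / [X·(1+k_d θ_c)] = 0.437 × 1820 × (2260 − 18.7) × 8.30 / [2150 × (1 + 0.113 × 8.30)] = 1.48×10^7 / 4166 = 3551 m³.
HRT = V/Q = 3551 m³ / 1820 m³·d⁻¹ = 1.951 d × 24 = 46.83 h.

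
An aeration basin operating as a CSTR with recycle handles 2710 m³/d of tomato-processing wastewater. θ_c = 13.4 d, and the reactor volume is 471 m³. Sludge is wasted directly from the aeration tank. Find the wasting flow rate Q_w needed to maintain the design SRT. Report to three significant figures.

Q_w ≈ 35.1 m³/d

For wasting at MLVSS concentration, Q_w = V/θ_c = 471.0/13.4 = 35.15 m³/d.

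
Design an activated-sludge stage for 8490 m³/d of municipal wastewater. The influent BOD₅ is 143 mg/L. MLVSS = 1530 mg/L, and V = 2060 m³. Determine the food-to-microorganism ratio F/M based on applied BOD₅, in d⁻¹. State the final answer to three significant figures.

F/M = Q·S₀ / (V·X) = 8490 × 143 / (2060 × 1530) = 0.3852 g BOD₅·(g VSS·d)⁻¹.

F/M ≈ 0.385 d⁻¹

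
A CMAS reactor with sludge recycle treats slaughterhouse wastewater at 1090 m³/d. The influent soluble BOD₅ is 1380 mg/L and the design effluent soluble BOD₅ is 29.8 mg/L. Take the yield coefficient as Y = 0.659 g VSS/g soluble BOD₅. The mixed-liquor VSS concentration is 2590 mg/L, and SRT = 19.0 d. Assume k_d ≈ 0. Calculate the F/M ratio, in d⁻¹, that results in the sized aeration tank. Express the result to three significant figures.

F/M ≈ 0.0816 d⁻¹

Biomass mass balance (decay neglected): V·X = Y·Q·(S₀ − S)·θ_c, so V = 0.659 × 1090 × (1380 − 29.8) × 19.0 / 2590 = 7115 m³.
Food-to-microorganism ratio F/M = Q S₀ / (V X) = 1090 × 1380 / (7115 × 2590) = 0.08163 d⁻¹.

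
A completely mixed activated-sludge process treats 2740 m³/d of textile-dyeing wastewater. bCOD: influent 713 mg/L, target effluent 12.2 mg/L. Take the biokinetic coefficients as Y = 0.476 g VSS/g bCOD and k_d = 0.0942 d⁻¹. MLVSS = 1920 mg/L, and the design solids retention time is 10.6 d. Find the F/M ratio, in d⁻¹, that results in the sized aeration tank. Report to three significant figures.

F/M ≈ 0.403 d⁻¹

From the SRT design equation V = Y Q (S₀−S) θ_c / [X (1 + k_d θ_c)] = 0.476 × 2740 × (713 − 12.2) × 10.6 / [1920 × (1 + 0.0942 × 10.6)] = 9.69×10^6 / 3837 = 2525 m³.
F/M = Q·S₀ / (V·X) = 2740 × 713 / (2525 × 1920) = 0.4030 g bCOD·(g VSS·d)⁻¹.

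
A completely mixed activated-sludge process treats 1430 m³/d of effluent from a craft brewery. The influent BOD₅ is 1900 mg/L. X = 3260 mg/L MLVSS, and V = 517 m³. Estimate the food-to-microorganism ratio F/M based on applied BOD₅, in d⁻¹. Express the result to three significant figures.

F/M ≈ 1.61 d⁻¹

F/M = Q·S₀ / (V·X) = 1430 × 1900 / (517.0 × 3260) = 1.612 g BOD₅·(g VSS·d)⁻¹.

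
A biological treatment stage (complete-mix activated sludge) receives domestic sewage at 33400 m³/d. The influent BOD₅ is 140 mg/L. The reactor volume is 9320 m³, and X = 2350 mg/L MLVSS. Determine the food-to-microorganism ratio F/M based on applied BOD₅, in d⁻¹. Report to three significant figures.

F/M ≈ 0.213 d⁻¹

Food-to-microorganism ratio F/M = Q S₀ / (V X) = 33400 × 140 / (9320 × 2350) = 0.2135 d⁻¹.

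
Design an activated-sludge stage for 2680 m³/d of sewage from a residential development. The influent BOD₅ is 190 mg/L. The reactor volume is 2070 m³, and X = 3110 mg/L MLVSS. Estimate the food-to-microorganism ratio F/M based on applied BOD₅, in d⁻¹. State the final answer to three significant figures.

F/M ≈ 0.0791 d⁻¹

F/M = Q·S₀ / (V·X) = 2680 × 190 / (2070 × 3110) = 0.07910 g BOD₅·(g VSS·d)⁻¹.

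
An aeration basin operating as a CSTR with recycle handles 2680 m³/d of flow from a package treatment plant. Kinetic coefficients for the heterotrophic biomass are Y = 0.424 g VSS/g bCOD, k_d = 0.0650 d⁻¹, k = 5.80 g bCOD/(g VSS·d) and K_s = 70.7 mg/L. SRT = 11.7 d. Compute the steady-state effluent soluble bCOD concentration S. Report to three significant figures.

For a completely mixed reactor with recycle the Lawrence–McCarty relation gives S = K_s·(1 + k_d·θ_c) / [θ_c·(Y·k − k_d) − 1] = 70.7 × (1 + 0.0650 × 11.7) / [11.7 × (0.424 × 5.80 − 0.0650) − 1] = 124.5 / 27.01 = 4.608 mg/L.

S ≈ 4.61 mg/L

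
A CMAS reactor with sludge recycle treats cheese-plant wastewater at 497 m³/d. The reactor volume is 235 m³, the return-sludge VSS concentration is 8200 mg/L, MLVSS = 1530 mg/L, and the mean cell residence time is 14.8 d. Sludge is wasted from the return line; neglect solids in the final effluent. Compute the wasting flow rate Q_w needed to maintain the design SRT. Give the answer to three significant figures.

Q_w ≈ 2.96 m³/d

Q_w = (V·X)/(θ_c X_r) = 235.0 × 1530 / (14.8 × 8200) = 2.963 m³/d.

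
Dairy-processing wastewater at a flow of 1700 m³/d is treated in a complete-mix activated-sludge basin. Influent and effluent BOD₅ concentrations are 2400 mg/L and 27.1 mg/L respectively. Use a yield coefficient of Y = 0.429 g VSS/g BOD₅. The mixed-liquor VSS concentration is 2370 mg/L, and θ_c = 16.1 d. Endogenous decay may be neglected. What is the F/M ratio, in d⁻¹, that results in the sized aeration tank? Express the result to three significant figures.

V·X = Y·Q·ΔS·θ_c gives V = 0.429 × 1700 × (2400 − 27.1) × 16.1 / 2370 = 11756 m³.
Food-to-microorganism ratio F/M = Q S₀ / (V X) = 1700 × 2400 / (11756 × 2370) = 0.1464 d⁻¹.

F/M ≈ 0.146 d⁻¹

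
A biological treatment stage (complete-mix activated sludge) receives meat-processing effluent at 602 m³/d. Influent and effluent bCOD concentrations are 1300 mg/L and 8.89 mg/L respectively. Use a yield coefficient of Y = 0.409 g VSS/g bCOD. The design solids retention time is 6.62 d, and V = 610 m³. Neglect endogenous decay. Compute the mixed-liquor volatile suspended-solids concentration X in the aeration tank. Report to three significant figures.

X = Y·Q·ΔS·θ_c / V = 0.409 × 602 × (1300 − 8.89) × 6.62 / 610 = 3450 mg/L.

X ≈ 3450 mg/L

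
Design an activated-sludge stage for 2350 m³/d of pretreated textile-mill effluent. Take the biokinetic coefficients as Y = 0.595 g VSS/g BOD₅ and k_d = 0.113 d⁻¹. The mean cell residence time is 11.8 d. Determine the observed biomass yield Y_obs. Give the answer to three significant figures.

Observed yield with endogenous decay: Y_obs = Y / (1 + k_d·θ_c) = 0.595 / (1 + 0.113 × 11.8) = 0.595 / 2.333 = 0.2550 g VSS/g BOD₅.

Y_obs ≈ 0.255 g VSS/g BOD₅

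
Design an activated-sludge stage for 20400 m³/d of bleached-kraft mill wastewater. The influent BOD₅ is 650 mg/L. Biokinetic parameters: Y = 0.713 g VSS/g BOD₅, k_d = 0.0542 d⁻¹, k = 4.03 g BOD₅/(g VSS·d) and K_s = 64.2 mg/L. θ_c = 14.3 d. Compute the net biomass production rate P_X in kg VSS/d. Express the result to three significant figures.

P_X ≈ 5300 kg VSS/d

Effluent substrate depends only on kinetics and SRT: S = K_s(1 + k_d θ_c) / [θ_c(Yk − k_d) − 1] = 64.2 × (1 + 0.0542 × 14.3) / [14.3 × (0.713 × 4.03 − 0.0542) − 1] = 114.0 / 39.31 = 2.899 mg/L.
The observed yield is Y_obs = Y/(1 + k_d·θ_c) = 0.713 / (1 + 0.0542 × 14.3) = 0.713 / 1.775 = 0.4017 g VSS per g BOD₅ removed.
Substrate removed = Q·(S₀ − S) = 20400 m³/d × (650 − 2.90) g/m³ = 1.32×10^7 g/d = 13201 kg/d.
So the net sludge growth is P_X = 0.4017 × 13201 = 5302 kg VSS/d.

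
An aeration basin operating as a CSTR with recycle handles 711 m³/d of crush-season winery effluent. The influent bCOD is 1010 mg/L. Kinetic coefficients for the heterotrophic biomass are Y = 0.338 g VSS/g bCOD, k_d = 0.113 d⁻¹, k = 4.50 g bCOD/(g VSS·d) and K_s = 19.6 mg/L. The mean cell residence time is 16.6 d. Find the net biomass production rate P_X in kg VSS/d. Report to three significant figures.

P_X ≈ 84.2 kg VSS/d

From the Monod/SRT balance for a CMAS, S = K_s·(1+k_d θ_c)/[θ_c·(Y k − k_d) − 1] = 19.6 × (1 + 0.113 × 16.6) / [16.6 × (0.338 × 4.50 − 0.113) − 1] = 56.37 / 22.37 = 2.519 mg/L.
Correct the yield for decay: Y_obs = Y/(1 + k_d θ_c) = 0.338 / (1 + 0.113 × 16.6) = 0.338 / 2.876 = 0.1175.
Mass of bCOD removed per day: Q(S₀ − S) = 711 × 1007 g/m³ = 716.3 kg/d.
P_X = Y_obs · Q(S₀ − S) = 0.1175 × 716.3 = 84.19 kg VSS/d.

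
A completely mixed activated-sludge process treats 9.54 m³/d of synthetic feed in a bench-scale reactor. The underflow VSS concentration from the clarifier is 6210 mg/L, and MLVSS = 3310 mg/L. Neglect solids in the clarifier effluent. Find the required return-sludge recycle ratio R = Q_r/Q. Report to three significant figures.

Mass balance around the secondary clarifier (neglecting effluent solids): R = X / (X_r − X) = 3310 / (6210 − 3310) = 1.141.

R ≈ 1.14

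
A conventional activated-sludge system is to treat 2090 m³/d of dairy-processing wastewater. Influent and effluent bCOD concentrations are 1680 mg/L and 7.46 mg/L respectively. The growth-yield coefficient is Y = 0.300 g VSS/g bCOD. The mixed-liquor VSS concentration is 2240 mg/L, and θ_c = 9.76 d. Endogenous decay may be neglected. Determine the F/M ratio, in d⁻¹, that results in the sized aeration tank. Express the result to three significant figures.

F/M ≈ 0.343 d⁻¹

With k_d = 0 the design equation reduces to V = Y Q (S₀−S) θ_c / X = 0.300 × 2090 × (1680 − 7.46) × 9.76 / 2240 = 4569 m³.
F/M = applied load / biomass = Q·S₀/(V·X) = 2090 × 1680 / (4569 × 2240) = 0.3431 d⁻¹.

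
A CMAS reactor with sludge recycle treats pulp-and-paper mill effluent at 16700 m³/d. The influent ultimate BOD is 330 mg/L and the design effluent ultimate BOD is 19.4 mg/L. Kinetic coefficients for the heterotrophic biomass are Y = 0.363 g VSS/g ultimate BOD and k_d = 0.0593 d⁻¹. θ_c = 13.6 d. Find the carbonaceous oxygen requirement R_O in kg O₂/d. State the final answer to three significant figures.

R_O ≈ 3710 kg O₂/d

Correct the yield for decay: Y_obs = Y/(1 + k_d θ_c) = 0.363 / (1 + 0.0593 × 13.6) = 0.363 / 1.806 = 0.2009.
Mass of ultimate BOD removed per day: Q(S₀ − S) = 16700 × 310.6 g/m³ = 5187 kg/d.
P_X = Y_obs·Q·(S₀ − S) = 0.2009 × 5187 = 1042 kg VSS/d.
R_O = Q·(S₀ − S) − 1.42·P_X = 5187 − 1.42 × 1042 = 3707 kg O₂/d.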